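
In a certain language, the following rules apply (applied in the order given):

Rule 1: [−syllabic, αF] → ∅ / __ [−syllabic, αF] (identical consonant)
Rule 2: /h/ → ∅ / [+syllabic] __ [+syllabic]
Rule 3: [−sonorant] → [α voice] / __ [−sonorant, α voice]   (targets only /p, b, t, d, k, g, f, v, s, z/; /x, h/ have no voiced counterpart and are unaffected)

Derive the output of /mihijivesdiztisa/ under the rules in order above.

Rule 1 (degemination): no segment meets the environment; /mihijivesdiztisa/ is unchanged.
Rule 2 (intervocalic h-deletion): /h/ occurs between vowels /i/ and /i/, so it deletes. /mihijivesdiztisa/ → miijivesdiztisa.
Rule 3 (regressive voicing assimilation): /s/ precedes the voiced obstruent /d/, so it voices to [z] by assimilation. /z/ precedes the voiceless obstruent /t/, so it devoices to [s] by assimilation. /miijivesdiztisa/ → miijivezdistisa.

miijivezdistisa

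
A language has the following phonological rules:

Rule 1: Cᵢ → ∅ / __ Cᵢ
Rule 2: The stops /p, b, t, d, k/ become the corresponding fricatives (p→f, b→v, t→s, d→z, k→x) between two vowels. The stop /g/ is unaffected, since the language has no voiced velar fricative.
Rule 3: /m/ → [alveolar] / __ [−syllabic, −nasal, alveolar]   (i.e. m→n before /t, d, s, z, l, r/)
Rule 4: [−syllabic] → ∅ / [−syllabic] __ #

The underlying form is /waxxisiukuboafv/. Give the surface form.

waxisiuxuvoaf

Rule 1 (degemination): /xx/ is a geminate; the first /x/ deletes. /waxxisiukuboafv/ → waxisiukuboafv.
Rule 2 (intervocalic spirantization): /k/ is a stop between vowels /u/ and /u/, so it spirantizes to the fricative [x]. /b/ is a stop between vowels /u/ and /o/, so it spirantizes to the fricative [v]. /waxisiukuboafv/ → waxisiuxuvoafv.
Rule 3 (nasal place assimilation): no segment meets the environment; /waxisiuxuvoafv/ is unchanged.
Rule 4 (final cluster simplification): /v/ is the second consonant of a word-final cluster /fv/, so it deletes. /waxisiuxuvoafv/ → waxisiuxuvoaf.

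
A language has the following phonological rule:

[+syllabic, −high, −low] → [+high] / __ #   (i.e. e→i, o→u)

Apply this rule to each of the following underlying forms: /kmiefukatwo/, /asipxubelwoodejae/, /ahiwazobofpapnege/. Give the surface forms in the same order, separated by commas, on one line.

/kmiefukatwo/: /o/ is a mid vowel in word-final position, so it raises to [u]. → [kmiefukatwu].
/asipxubelwoodejae/: /e/ is a mid vowel in word-final position, so it raises to [i]. → [asipxubelwoodejai].
/ahiwazobofpapnege/: /e/ is a mid vowel in word-final position, so it raises to [i]. → [ahiwazobofpapnegi].

kmiefukatwu, asipxubelwoodejai, ahiwazobofpapnegi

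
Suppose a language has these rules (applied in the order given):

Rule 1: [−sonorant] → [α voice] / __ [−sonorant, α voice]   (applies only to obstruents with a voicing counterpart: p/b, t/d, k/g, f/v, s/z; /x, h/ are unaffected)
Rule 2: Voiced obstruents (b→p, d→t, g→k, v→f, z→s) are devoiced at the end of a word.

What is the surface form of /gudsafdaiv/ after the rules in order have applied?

Rule 1 (regressive voicing assimilation): /d/ precedes the voiceless obstruent /s/, so it devoices to [t] by assimilation. /f/ precedes the voiced obstruent /d/, so it voices to [v] by assimilation. /gudsafdaiv/ → gutsavdaiv.
Rule 2 (final devoicing): /v/ is a voiced obstruent in word-final position, so it devoices to [f]. /gutsavdaiv/ → gutsavdaif.

gutsavdaif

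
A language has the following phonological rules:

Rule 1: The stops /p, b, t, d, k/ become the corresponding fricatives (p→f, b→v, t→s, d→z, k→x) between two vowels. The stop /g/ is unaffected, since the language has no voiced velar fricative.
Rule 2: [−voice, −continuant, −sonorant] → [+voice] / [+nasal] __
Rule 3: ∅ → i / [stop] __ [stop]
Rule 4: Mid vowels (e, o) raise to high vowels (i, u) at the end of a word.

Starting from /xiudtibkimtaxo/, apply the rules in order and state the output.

Rule 1 (intervocalic spirantization): no segment meets the environment; /xiudtibkimtaxo/ is unchanged.
Rule 2 (post-nasal voicing): /t/ is a voiceless stop immediately after the nasal /m/, so it voices to [d]. /xiudtibkimtaxo/ → xiudtibkimdaxo.
Rule 3 (stop-cluster i-epenthesis): /d/ and /t/ form a stop–stop cluster, so [i] is inserted between them. /b/ and /k/ form a stop–stop cluster, so [i] is inserted between them. /xiudtibkimdaxo/ → xiuditibikimdaxo.
Rule 4 (final vowel raising): /o/ is a mid vowel in word-final position, so it raises to [u]. /xiuditibikimdaxo/ → xiuditibikimdaxu.

xiuditibikimdaxu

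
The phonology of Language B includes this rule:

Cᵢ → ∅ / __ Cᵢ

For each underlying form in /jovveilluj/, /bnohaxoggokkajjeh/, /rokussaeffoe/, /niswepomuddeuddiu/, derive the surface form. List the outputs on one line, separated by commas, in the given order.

/jovveilluj/: /vv/ is a geminate; the first /v/ deletes. /ll/ is a geminate; the first /l/ deletes. → [joveiluj].
/bnohaxoggokkajjeh/: /gg/ is a geminate; the first /g/ deletes. /kk/ is a geminate; the first /k/ deletes. /jj/ is a geminate; the first /j/ deletes. → [bnohaxogokajeh].
/rokussaeffoe/: /ss/ is a geminate; the first /s/ deletes. /ff/ is a geminate; the first /f/ deletes. → [rokusaefoe].
/niswepomuddeuddiu/: /dd/ is a geminate; the first /d/ deletes. /dd/ is a geminate; the first /d/ deletes. → [niswepomudeudiu].

joveiluj, bnohaxogokajeh, rokusaefoe, niswepomudeudiu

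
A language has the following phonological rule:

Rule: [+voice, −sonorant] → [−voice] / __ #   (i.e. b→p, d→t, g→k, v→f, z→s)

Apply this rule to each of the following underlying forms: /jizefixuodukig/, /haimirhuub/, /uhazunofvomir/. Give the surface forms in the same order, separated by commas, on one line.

jizefixuodukik, haimirhuup, uhazunofvomir

/jizefixuodukig/: /g/ is a voiced obstruent in word-final position, so it devoices to [k]. → [jizefixuodukik].
/haimirhuub/: /b/ is a voiced obstruent in word-final position, so it devoices to [p]. → [haimirhuup].
/uhazunofvomir/: the rule's environment is not met; surfaces unchanged as [uhazunofvomir].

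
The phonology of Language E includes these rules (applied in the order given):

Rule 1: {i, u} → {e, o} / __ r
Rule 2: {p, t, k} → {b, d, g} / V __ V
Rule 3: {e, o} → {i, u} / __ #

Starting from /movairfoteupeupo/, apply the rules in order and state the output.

movaerfodeubeubu

Rule 1 (pre-rhotic lowering): /i/ is a high vowel immediately before /r/, so it lowers to [e]. /movairfoteupeupo/ → movaerfoteupeupo.
Rule 2 (intervocalic voicing): /t/ is a voiceless stop between vowels /o/ and /e/, so it voices to [d]. /p/ is a voiceless stop between vowels /u/ and /e/, so it voices to [b]. /p/ is a voiceless stop between vowels /u/ and /o/, so it voices to [b]. /movaerfoteupeupo/ → movaerfodeubeubo.
Rule 3 (final vowel raising): /o/ is a mid vowel in word-final position, so it raises to [u]. /movaerfodeubeubo/ → movaerfodeubeubu.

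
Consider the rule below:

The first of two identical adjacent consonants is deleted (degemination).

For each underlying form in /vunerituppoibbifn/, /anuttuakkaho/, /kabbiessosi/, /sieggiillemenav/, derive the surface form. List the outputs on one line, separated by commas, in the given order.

vuneritupoibifn, anutuakaho, kabiesosi, siegiilemenav

/vunerituppoibbifn/: /pp/ is a geminate; the first /p/ deletes. /bb/ is a geminate; the first /b/ deletes. → [vuneritupoibifn].
/anuttuakkaho/: /tt/ is a geminate; the first /t/ deletes. /kk/ is a geminate; the first /k/ deletes. → [anutuakaho].
/kabbiessosi/: /bb/ is a geminate; the first /b/ deletes. /ss/ is a geminate; the first /s/ deletes. → [kabiesosi].
/sieggiillemenav/: /gg/ is a geminate; the first /g/ deletes. /ll/ is a geminate; the first /l/ deletes. → [siegiilemenav].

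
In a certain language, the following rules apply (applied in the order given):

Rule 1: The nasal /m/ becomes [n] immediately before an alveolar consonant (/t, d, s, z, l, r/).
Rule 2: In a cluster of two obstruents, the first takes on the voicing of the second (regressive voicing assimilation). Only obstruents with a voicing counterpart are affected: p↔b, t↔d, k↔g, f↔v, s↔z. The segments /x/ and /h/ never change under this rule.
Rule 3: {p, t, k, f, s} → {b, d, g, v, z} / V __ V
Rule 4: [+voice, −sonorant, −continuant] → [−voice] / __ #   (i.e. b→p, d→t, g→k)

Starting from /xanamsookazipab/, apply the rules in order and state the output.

Rule 1 (nasal place assimilation): /m/ precedes the alveolar consonant /s/, so it assimilates in place to [n]. /xanamsookazipab/ → xanansookazipab.
Rule 2 (regressive voicing assimilation): no segment meets the environment; /xanansookazipab/ is unchanged.
Rule 3 (intervocalic voicing): /k/ is a voiceless obstruent between vowels /o/ and /a/, so it voices to [g]. /p/ is a voiceless obstruent between vowels /i/ and /a/, so it voices to [b]. /xanansookazipab/ → xanansoogazibab.
Rule 4 (final devoicing): /b/ is a voiced stop in word-final position, so it devoices to [p]. /xanansoogazibab/ → xanansoogazibap.

xanansoogazibap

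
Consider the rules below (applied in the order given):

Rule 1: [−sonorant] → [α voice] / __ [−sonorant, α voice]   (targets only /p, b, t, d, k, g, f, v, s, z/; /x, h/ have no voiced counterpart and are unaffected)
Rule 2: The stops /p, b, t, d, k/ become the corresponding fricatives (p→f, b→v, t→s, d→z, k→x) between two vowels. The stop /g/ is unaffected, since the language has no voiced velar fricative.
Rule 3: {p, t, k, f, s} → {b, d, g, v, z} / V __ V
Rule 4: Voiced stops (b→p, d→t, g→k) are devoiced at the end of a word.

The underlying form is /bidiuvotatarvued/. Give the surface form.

biziuvozazarvuet

Rule 1 (regressive voicing assimilation): no segment meets the environment; /bidiuvotatarvued/ is unchanged.
Rule 2 (intervocalic spirantization): /d/ is a stop between vowels /i/ and /i/, so it spirantizes to the fricative [z]. /t/ is a stop between vowels /o/ and /a/, so it spirantizes to the fricative [s]. /t/ is a stop between vowels /a/ and /a/, so it spirantizes to the fricative [s]. /bidiuvotatarvued/ → biziuvosasarvued.
Rule 3 (intervocalic voicing): /s/ is a voiceless obstruent between vowels /o/ and /a/, so it voices to [z]. /s/ is a voiceless obstruent between vowels /a/ and /a/, so it voices to [z]. /biziuvosasarvued/ → biziuvozazarvued.
Rule 4 (final devoicing): /d/ is a voiced stop in word-final position, so it devoices to [t]. /biziuvozazarvued/ → biziuvozazarvuet.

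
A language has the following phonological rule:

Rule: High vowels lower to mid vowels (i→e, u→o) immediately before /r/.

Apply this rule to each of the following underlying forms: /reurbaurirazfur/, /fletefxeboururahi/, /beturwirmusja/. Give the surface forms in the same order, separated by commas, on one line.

/reurbaurirazfur/: /u/ is a high vowel immediately before /r/, so it lowers to [o]. /u/ is a high vowel immediately before /r/, so it lowers to [o]. /i/ is a high vowel immediately before /r/, so it lowers to [e]. /u/ is a high vowel immediately before /r/, so it lowers to [o]. → [reorbaorerazfor].
/fletefxeboururahi/: /u/ is a high vowel immediately before /r/, so it lowers to [o]. /u/ is a high vowel immediately before /r/, so it lowers to [o]. → [fletefxeboororahi].
/beturwirmusja/: /u/ is a high vowel immediately before /r/, so it lowers to [o]. /i/ is a high vowel immediately before /r/, so it lowers to [e]. → [betorwermusja].

reorbaorerazfor, fletefxeboororahi, betorwermusja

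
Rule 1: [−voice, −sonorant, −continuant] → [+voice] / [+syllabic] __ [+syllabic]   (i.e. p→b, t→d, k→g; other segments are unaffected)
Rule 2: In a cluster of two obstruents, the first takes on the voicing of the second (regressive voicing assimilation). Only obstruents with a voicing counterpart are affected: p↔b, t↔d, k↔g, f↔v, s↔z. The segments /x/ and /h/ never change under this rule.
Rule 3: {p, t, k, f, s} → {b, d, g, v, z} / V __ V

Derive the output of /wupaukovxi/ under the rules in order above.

wubaugofxi

Rule 1 (intervocalic voicing): /p/ is a voiceless stop between vowels /u/ and /a/, so it voices to [b]. /k/ is a voiceless stop between vowels /u/ and /o/, so it voices to [g]. /wupaukovxi/ → wubaugovxi.
Rule 2 (regressive voicing assimilation): /v/ precedes the voiceless obstruent /x/, so it devoices to [f] by assimilation. /wubaugovxi/ → wubaugofxi.
Rule 3 (intervocalic voicing): no segment meets the environment; /wubaugofxi/ is unchanged.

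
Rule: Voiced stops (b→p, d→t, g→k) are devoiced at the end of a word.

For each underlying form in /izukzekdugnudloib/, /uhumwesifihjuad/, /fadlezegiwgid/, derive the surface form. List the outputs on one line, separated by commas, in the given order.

/izukzekdugnudloib/: /b/ is a voiced stop in word-final position, so it devoices to [p]. → [izukzekdugnudloip].
/uhumwesifihjuad/: /d/ is a voiced stop in word-final position, so it devoices to [t]. → [uhumwesifihjuat].
/fadlezegiwgid/: /d/ is a voiced stop in word-final position, so it devoices to [t]. → [fadlezegiwgit].

izukzekdugnudloip, uhumwesifihjuat, fadlezegiwgit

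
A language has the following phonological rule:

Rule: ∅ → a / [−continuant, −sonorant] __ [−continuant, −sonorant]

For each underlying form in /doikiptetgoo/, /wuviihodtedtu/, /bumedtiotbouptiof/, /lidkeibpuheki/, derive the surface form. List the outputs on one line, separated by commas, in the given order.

doikipatetagoo, wuviihodatedatu, bumedatiotaboupatiof, lidakeibapuheki

/doikiptetgoo/: /p/ and /t/ form a stop–stop cluster, so [a] is inserted between them. /t/ and /g/ form a stop–stop cluster, so [a] is inserted between them. → [doikipatetagoo].
/wuviihodtedtu/: /d/ and /t/ form a stop–stop cluster, so [a] is inserted between them. /d/ and /t/ form a stop–stop cluster, so [a] is inserted between them. → [wuviihodatedatu].
/bumedtiotbouptiof/: /d/ and /t/ form a stop–stop cluster, so [a] is inserted between them. /t/ and /b/ form a stop–stop cluster, so [a] is inserted between them. /p/ and /t/ form a stop–stop cluster, so [a] is inserted between them. → [bumedatiotaboupatiof].
/lidkeibpuheki/: /d/ and /k/ form a stop–stop cluster, so [a] is inserted between them. /b/ and /p/ form a stop–stop cluster, so [a] is inserted between them. → [lidakeibapuheki].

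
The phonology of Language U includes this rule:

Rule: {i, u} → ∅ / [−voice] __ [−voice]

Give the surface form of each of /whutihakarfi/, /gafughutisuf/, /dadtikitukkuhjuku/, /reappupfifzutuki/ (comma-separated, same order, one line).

whthakarfi, gafughtsf, dadtktkkhjuku, reapppffzutki

/whutihakarfi/: /u/ is a high vowel flanked by voiceless consonants /h/ and /t/, so it deletes. /i/ is a high vowel flanked by voiceless consonants /t/ and /h/, so it deletes. → [whthakarfi].
/gafughutisuf/: /u/ is a high vowel flanked by voiceless consonants /h/ and /t/, so it deletes. /i/ is a high vowel flanked by voiceless consonants /t/ and /s/, so it deletes. /u/ is a high vowel flanked by voiceless consonants /s/ and /f/, so it deletes. → [gafughtsf].
/dadtikitukkuhjuku/: /i/ is a high vowel flanked by voiceless consonants /t/ and /k/, so it deletes. /i/ is a high vowel flanked by voiceless consonants /k/ and /t/, so it deletes. /u/ is a high vowel flanked by voiceless consonants /t/ and /k/, so it deletes. /u/ is a high vowel flanked by voiceless consonants /k/ and /h/, so it deletes. → [dadtktkkhjuku].
/reappupfifzutuki/: /u/ is a high vowel flanked by voiceless consonants /p/ and /p/, so it deletes. /i/ is a high vowel flanked by voiceless consonants /f/ and /f/, so it deletes. /u/ is a high vowel flanked by voiceless consonants /t/ and /k/, so it deletes. → [reapppffzutki].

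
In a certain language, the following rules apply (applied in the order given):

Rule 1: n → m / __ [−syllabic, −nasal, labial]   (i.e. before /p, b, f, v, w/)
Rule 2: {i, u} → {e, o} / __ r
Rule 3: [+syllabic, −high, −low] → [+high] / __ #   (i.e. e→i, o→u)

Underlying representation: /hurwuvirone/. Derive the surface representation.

horwuveroni

Rule 1 (nasal place assimilation): no segment meets the environment; /hurwuvirone/ is unchanged.
Rule 2 (pre-rhotic lowering): /u/ is a high vowel immediately before /r/, so it lowers to [o]. /i/ is a high vowel immediately before /r/, so it lowers to [e]. /hurwuvirone/ → horwuverone.
Rule 3 (final vowel raising): /e/ is a mid vowel in word-final position, so it raises to [i]. /horwuverone/ → horwuveroni.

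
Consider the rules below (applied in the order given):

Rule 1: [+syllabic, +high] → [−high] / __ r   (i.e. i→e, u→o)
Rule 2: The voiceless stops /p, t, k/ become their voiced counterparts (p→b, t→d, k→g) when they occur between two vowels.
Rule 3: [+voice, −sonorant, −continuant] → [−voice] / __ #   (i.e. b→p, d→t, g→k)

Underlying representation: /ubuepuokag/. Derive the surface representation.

ubuebuogak

Rule 1 (pre-rhotic lowering): no segment meets the environment; /ubuepuokag/ is unchanged.
Rule 2 (intervocalic voicing): /p/ is a voiceless stop between vowels /e/ and /u/, so it voices to [b]. /k/ is a voiceless stop between vowels /o/ and /a/, so it voices to [g]. /ubuepuokag/ → ubuebuogag.
Rule 3 (final devoicing): /g/ is a voiced stop in word-final position, so it devoices to [k]. /ubuebuogag/ → ubuebuogak.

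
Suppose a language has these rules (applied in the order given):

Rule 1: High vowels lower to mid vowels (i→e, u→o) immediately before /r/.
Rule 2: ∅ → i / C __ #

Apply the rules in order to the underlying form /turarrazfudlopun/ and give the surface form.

torarrazfudlopuni

Rule 1 (pre-rhotic lowering): /u/ is a high vowel immediately before /r/, so it lowers to [o]. /turarrazfudlopun/ → torarrazfudlopun.
Rule 2 (final i-epenthesis): the form ends in the consonant /n/, so [i] is inserted word-finally. /torarrazfudlopun/ → torarrazfudlopuni.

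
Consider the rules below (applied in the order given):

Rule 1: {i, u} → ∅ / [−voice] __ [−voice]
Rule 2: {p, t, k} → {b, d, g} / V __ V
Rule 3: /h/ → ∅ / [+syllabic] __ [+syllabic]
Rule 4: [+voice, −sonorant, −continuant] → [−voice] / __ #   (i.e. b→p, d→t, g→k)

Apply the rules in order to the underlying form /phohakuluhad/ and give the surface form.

phoaguluat

Rule 1 (high vowel syncope): no segment meets the environment; /phohakuluhad/ is unchanged.
Rule 2 (intervocalic voicing): /k/ is a voiceless stop between vowels /a/ and /u/, so it voices to [g]. /phohakuluhad/ → phohaguluhad.
Rule 3 (intervocalic h-deletion): /h/ occurs between vowels /o/ and /a/, so it deletes. /h/ occurs between vowels /u/ and /a/, so it deletes. /phohaguluhad/ → phoaguluad.
Rule 4 (final devoicing): /d/ is a voiced stop in word-final position, so it devoices to [t]. /phoaguluad/ → phoaguluat.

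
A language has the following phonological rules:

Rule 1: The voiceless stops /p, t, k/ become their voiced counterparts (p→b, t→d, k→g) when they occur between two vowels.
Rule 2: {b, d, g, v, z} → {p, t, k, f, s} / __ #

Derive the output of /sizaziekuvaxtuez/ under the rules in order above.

sizazieguvaxtues

Rule 1 (intervocalic voicing): /k/ is a voiceless stop between vowels /e/ and /u/, so it voices to [g]. /sizaziekuvaxtuez/ → sizazieguvaxtuez.
Rule 2 (final devoicing): /z/ is a voiced obstruent in word-final position, so it devoices to [s]. /sizazieguvaxtuez/ → sizazieguvaxtues.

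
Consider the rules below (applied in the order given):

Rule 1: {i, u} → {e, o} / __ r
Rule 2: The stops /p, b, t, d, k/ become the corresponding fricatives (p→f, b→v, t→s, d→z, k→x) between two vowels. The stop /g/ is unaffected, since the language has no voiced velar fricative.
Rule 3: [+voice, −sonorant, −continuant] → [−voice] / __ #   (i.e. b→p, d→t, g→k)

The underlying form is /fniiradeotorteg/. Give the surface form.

fnierazeosortek

Rule 1 (pre-rhotic lowering): /i/ is a high vowel immediately before /r/, so it lowers to [e]. /fniiradeotorteg/ → fnieradeotorteg.
Rule 2 (intervocalic spirantization): /d/ is a stop between vowels /a/ and /e/, so it spirantizes to the fricative [z]. /t/ is a stop between vowels /o/ and /o/, so it spirantizes to the fricative [s]. /fnieradeotorteg/ → fnierazeosorteg.
Rule 3 (final devoicing): /g/ is a voiced stop in word-final position, so it devoices to [k]. /fnierazeosorteg/ → fnierazeosortek.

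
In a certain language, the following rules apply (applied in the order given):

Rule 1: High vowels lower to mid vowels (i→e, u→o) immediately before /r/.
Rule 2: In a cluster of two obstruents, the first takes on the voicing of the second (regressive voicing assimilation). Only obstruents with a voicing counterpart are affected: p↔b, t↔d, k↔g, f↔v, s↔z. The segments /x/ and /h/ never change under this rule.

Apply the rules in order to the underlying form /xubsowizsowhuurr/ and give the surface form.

xupsowissowhuorr

Rule 1 (pre-rhotic lowering): /u/ is a high vowel immediately before /r/, so it lowers to [o]. /xubsowizsowhuurr/ → xubsowizsowhuorr.
Rule 2 (regressive voicing assimilation): /b/ precedes the voiceless obstruent /s/, so it devoices to [p] by assimilation. /z/ precedes the voiceless obstruent /s/, so it devoices to [s] by assimilation. /xubsowizsowhuorr/ → xupsowissowhuorr.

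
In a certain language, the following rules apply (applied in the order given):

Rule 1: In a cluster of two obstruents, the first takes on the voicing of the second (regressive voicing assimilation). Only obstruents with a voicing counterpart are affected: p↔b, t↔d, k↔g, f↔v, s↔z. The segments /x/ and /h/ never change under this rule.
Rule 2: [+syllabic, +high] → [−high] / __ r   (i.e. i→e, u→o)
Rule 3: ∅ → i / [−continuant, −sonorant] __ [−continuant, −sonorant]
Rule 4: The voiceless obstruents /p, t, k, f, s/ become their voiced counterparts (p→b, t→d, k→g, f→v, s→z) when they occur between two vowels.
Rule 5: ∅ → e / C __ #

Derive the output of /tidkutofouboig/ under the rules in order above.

tidigudovouboige

Rule 1 (regressive voicing assimilation): /d/ precedes the voiceless obstruent /k/, so it devoices to [t] by assimilation. /tidkutofouboig/ → titkutofouboig.
Rule 2 (pre-rhotic lowering): no segment meets the environment; /titkutofouboig/ is unchanged.
Rule 3 (stop-cluster i-epenthesis): /t/ and /k/ form a stop–stop cluster, so [i] is inserted between them. /titkutofouboig/ → titikutofouboig.
Rule 4 (intervocalic voicing): /t/ is a voiceless obstruent between vowels /i/ and /i/, so it voices to [d]. /k/ is a voiceless obstruent between vowels /i/ and /u/, so it voices to [g]. /t/ is a voiceless obstruent between vowels /u/ and /o/, so it voices to [d]. /f/ is a voiceless obstruent between vowels /o/ and /o/, so it voices to [v]. /titikutofouboig/ → tidigudovouboig.
Rule 5 (final e-epenthesis): the form ends in the consonant /g/, so [e] is inserted word-finally. /tidigudovouboig/ → tidigudovouboige.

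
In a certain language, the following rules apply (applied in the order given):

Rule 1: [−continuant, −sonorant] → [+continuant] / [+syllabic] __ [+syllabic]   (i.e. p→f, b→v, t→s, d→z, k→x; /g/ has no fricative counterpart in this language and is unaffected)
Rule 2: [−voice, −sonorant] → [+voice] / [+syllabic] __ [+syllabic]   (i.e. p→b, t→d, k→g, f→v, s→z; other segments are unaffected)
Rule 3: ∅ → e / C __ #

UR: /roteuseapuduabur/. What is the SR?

rozeuzeavuzuavure

Rule 1 (intervocalic spirantization): /t/ is a stop between vowels /o/ and /e/, so it spirantizes to the fricative [s]. /p/ is a stop between vowels /a/ and /u/, so it spirantizes to the fricative [f]. /d/ is a stop between vowels /u/ and /u/, so it spirantizes to the fricative [z]. /b/ is a stop between vowels /a/ and /u/, so it spirantizes to the fricative [v]. /roteuseapuduabur/ → roseuseafuzuavur.
Rule 2 (intervocalic voicing): /s/ is a voiceless obstruent between vowels /o/ and /e/, so it voices to [z]. /s/ is a voiceless obstruent between vowels /u/ and /e/, so it voices to [z]. /f/ is a voiceless obstruent between vowels /a/ and /u/, so it voices to [v]. /roseuseafuzuavur/ → rozeuzeavuzuavur.
Rule 3 (final e-epenthesis): the form ends in the consonant /r/, so [e] is inserted word-finally. /rozeuzeavuzuavur/ → rozeuzeavuzuavure.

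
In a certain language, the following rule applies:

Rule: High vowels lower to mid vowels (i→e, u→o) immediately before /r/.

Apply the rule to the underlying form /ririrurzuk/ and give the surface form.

rererorzuk

/i/ is a high vowel immediately before /r/, so it lowers to [e].
/i/ is a high vowel immediately before /r/, so it lowers to [e].
/u/ is a high vowel immediately before /r/, so it lowers to [o].
The other instance of /u/ does not occur in the required environment and remains unchanged.
Surface form: [rererorzuk].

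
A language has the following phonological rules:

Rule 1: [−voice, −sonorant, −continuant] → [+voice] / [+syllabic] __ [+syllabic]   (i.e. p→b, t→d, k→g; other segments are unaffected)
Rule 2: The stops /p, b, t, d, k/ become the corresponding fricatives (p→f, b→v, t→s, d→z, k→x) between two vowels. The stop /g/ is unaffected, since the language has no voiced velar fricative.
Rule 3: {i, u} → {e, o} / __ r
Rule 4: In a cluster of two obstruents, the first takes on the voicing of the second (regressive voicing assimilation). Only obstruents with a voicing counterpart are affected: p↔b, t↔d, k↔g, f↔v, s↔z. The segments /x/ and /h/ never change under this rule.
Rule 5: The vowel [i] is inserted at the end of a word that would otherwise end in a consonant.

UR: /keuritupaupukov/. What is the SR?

Rule 1 (intervocalic voicing): /t/ is a voiceless stop between vowels /i/ and /u/, so it voices to [d]. /p/ is a voiceless stop between vowels /u/ and /a/, so it voices to [b]. /p/ is a voiceless stop between vowels /u/ and /u/, so it voices to [b]. /k/ is a voiceless stop between vowels /u/ and /o/, so it voices to [g]. /keuritupaupukov/ → keuridubaubugov.
Rule 2 (intervocalic spirantization): /d/ is a stop between vowels /i/ and /u/, so it spirantizes to the fricative [z]. /b/ is a stop between vowels /u/ and /a/, so it spirantizes to the fricative [v]. /b/ is a stop between vowels /u/ and /u/, so it spirantizes to the fricative [v]. /keuridubaubugov/ → keurizuvauvugov.
Rule 3 (pre-rhotic lowering): /u/ is a high vowel immediately before /r/, so it lowers to [o]. /keurizuvauvugov/ → keorizuvauvugov.
Rule 4 (regressive voicing assimilation): no segment meets the environment; /keorizuvauvugov/ is unchanged.
Rule 5 (final i-epenthesis): the form ends in the consonant /v/, so [i] is inserted word-finally. /keorizuvauvugov/ → keorizuvauvugovi.

keorizuvauvugovi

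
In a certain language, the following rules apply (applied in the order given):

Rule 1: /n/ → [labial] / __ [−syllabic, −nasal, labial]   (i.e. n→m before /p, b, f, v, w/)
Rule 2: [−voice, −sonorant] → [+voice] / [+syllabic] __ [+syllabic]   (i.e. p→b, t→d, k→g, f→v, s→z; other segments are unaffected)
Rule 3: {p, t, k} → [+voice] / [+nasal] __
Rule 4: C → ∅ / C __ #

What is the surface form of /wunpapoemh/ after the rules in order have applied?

Rule 1 (nasal place assimilation): /n/ precedes the labial consonant /p/, so it assimilates in place to [m]. /wunpapoemh/ → wumpapoemh.
Rule 2 (intervocalic voicing): /p/ is a voiceless obstruent between vowels /a/ and /o/, so it voices to [b]. /wumpapoemh/ → wumpaboemh.
Rule 3 (post-nasal voicing): /p/ is a voiceless stop immediately after the nasal /m/, so it voices to [b]. /wumpaboemh/ → wumbaboemh.
Rule 4 (final cluster simplification): /h/ is the second consonant of a word-final cluster /mh/, so it deletes. /wumbaboemh/ → wumbaboem.

wumbaboem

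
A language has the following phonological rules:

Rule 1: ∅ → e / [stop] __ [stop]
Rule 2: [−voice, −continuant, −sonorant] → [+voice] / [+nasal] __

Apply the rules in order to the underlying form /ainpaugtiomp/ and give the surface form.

Rule 1 (stop-cluster e-epenthesis): /g/ and /t/ form a stop–stop cluster, so [e] is inserted between them. /ainpaugtiomp/ → ainpaugetiomp.
Rule 2 (post-nasal voicing): /p/ is a voiceless stop immediately after the nasal /n/, so it voices to [b]. /p/ is a voiceless stop immediately after the nasal /m/, so it voices to [b]. /ainpaugetiomp/ → ainbaugetiomb.

ainbaugetiomb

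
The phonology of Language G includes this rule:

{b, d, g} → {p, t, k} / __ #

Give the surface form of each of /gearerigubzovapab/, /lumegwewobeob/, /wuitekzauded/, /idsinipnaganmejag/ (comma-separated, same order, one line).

/gearerigubzovapab/: /b/ is a voiced stop in word-final position, so it devoices to [p]. → [gearerigubzovapap].
/lumegwewobeob/: /b/ is a voiced stop in word-final position, so it devoices to [p]. → [lumegwewobeop].
/wuitekzauded/: /d/ is a voiced stop in word-final position, so it devoices to [t]. → [wuitekzaudet].
/idsinipnaganmejag/: /g/ is a voiced stop in word-final position, so it devoices to [k]. → [idsinipnaganmejak].

gearerigubzovapap, lumegwewobeop, wuitekzaudet, idsinipnaganmejak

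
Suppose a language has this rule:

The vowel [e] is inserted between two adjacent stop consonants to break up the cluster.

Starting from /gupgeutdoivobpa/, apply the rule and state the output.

gupegeutedoivobepa

/p/ and /g/ form a stop–stop cluster, so [e] is inserted between them.
/t/ and /d/ form a stop–stop cluster, so [e] is inserted between them.
/b/ and /p/ form a stop–stop cluster, so [e] is inserted between them.
Surface form: [gupegeutedoivobepa].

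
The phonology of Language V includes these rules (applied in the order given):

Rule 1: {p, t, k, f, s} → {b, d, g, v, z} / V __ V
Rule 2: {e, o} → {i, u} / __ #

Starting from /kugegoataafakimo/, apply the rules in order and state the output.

kugegoadaavagimu

Rule 1 (intervocalic voicing): /t/ is a voiceless obstruent between vowels /a/ and /a/, so it voices to [d]. /f/ is a voiceless obstruent between vowels /a/ and /a/, so it voices to [v]. /k/ is a voiceless obstruent between vowels /a/ and /i/, so it voices to [g]. /kugegoataafakimo/ → kugegoadaavagimo.
Rule 2 (final vowel raising): /o/ is a mid vowel in word-final position, so it raises to [u]. /kugegoadaavagimo/ → kugegoadaavagimu.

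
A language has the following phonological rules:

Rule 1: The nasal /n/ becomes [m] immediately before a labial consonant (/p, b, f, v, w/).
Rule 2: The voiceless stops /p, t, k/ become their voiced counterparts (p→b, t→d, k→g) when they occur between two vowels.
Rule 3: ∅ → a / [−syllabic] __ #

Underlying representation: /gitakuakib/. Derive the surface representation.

Rule 1 (nasal place assimilation): no segment meets the environment; /gitakuakib/ is unchanged.
Rule 2 (intervocalic voicing): /t/ is a voiceless stop between vowels /i/ and /a/, so it voices to [d]. /k/ is a voiceless stop between vowels /a/ and /u/, so it voices to [g]. /k/ is a voiceless stop between vowels /a/ and /i/, so it voices to [g]. /gitakuakib/ → gidaguagib.
Rule 3 (final a-epenthesis): the form ends in the consonant /b/, so [a] is inserted word-finally. /gidaguagib/ → gidaguagiba.

gidaguagiba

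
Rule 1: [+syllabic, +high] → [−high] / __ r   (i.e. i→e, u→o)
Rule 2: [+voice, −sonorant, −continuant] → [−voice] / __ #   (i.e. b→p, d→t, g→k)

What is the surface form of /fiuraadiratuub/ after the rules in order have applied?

Rule 1 (pre-rhotic lowering): /u/ is a high vowel immediately before /r/, so it lowers to [o]. /i/ is a high vowel immediately before /r/, so it lowers to [e]. /fiuraadiratuub/ → fioraaderatuub.
Rule 2 (final devoicing): /b/ is a voiced stop in word-final position, so it devoices to [p]. /fioraaderatuub/ → fioraaderatuup.

fioraaderatuup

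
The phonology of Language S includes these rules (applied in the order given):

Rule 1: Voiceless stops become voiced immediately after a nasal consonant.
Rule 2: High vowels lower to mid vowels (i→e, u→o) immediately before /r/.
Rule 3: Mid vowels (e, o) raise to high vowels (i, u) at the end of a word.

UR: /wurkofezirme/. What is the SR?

workofezermi

Rule 1 (post-nasal voicing): no segment meets the environment; /wurkofezirme/ is unchanged.
Rule 2 (pre-rhotic lowering): /u/ is a high vowel immediately before /r/, so it lowers to [o]. /i/ is a high vowel immediately before /r/, so it lowers to [e]. /wurkofezirme/ → workofezerme.
Rule 3 (final vowel raising): /e/ is a mid vowel in word-final position, so it raises to [i]. /workofezerme/ → workofezermi.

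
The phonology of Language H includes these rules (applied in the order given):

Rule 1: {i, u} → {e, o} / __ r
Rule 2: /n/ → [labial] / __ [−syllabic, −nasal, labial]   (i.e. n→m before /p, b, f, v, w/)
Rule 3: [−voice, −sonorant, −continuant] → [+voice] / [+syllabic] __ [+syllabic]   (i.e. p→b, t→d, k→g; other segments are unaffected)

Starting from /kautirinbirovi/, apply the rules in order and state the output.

Rule 1 (pre-rhotic lowering): /i/ is a high vowel immediately before /r/, so it lowers to [e]. /i/ is a high vowel immediately before /r/, so it lowers to [e]. /kautirinbirovi/ → kauterinberovi.
Rule 2 (nasal place assimilation): /n/ precedes the labial consonant /b/, so it assimilates in place to [m]. /kauterinberovi/ → kauterimberovi.
Rule 3 (intervocalic voicing): /t/ is a voiceless stop between vowels /u/ and /e/, so it voices to [d]. /kauterimberovi/ → kauderimberovi.

kauderimberovi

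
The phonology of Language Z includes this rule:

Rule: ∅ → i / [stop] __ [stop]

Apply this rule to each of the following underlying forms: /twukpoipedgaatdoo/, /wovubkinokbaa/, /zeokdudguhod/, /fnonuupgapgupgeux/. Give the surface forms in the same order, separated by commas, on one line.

/twukpoipedgaatdoo/: /k/ and /p/ form a stop–stop cluster, so [i] is inserted between them. /d/ and /g/ form a stop–stop cluster, so [i] is inserted between them. /t/ and /d/ form a stop–stop cluster, so [i] is inserted between them. → [twukipoipedigaatidoo].
/wovubkinokbaa/: /b/ and /k/ form a stop–stop cluster, so [i] is inserted between them. /k/ and /b/ form a stop–stop cluster, so [i] is inserted between them. → [wovubikinokibaa].
/zeokdudguhod/: /k/ and /d/ form a stop–stop cluster, so [i] is inserted between them. /d/ and /g/ form a stop–stop cluster, so [i] is inserted between them. → [zeokidudiguhod].
/fnonuupgapgupgeux/: /p/ and /g/ form a stop–stop cluster, so [i] is inserted between them. /p/ and /g/ form a stop–stop cluster, so [i] is inserted between them. /p/ and /g/ form a stop–stop cluster, so [i] is inserted between them. → [fnonuupigapigupigeux].

twukipoipedigaatidoo, wovubikinokibaa, zeokidudiguhod, fnonuupigapigupigeux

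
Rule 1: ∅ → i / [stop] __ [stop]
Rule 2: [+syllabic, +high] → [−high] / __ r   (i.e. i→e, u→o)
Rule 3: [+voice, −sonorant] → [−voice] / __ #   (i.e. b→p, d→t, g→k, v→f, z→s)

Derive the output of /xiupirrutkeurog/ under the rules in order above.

Rule 1 (stop-cluster i-epenthesis): /t/ and /k/ form a stop–stop cluster, so [i] is inserted between them. /xiupirrutkeurog/ → xiupirrutikeurog.
Rule 2 (pre-rhotic lowering): /i/ is a high vowel immediately before /r/, so it lowers to [e]. /u/ is a high vowel immediately before /r/, so it lowers to [o]. /xiupirrutikeurog/ → xiuperrutikeorog.
Rule 3 (final devoicing): /g/ is a voiced obstruent in word-final position, so it devoices to [k]. /xiuperrutikeorog/ → xiuperrutikeorok.

xiuperrutikeorok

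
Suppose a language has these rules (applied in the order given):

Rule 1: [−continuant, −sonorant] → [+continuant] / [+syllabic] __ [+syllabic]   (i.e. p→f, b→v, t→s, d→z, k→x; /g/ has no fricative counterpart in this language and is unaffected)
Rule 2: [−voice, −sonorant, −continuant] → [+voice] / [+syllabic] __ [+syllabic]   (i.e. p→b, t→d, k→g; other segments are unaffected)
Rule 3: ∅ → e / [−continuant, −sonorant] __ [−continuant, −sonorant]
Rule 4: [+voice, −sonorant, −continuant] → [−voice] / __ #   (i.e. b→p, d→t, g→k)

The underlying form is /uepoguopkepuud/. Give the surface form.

uefoguopekefuut

Rule 1 (intervocalic spirantization): /p/ is a stop between vowels /e/ and /o/, so it spirantizes to the fricative [f]. /p/ is a stop between vowels /e/ and /u/, so it spirantizes to the fricative [f]. /uepoguopkepuud/ → uefoguopkefuud.
Rule 2 (intervocalic voicing): no segment meets the environment; /uefoguopkefuud/ is unchanged.
Rule 3 (stop-cluster e-epenthesis): /p/ and /k/ form a stop–stop cluster, so [e] is inserted between them. /uefoguopkefuud/ → uefoguopekefuud.
Rule 4 (final devoicing): /d/ is a voiced stop in word-final position, so it devoices to [t]. /uefoguopekefuud/ → uefoguopekefuut.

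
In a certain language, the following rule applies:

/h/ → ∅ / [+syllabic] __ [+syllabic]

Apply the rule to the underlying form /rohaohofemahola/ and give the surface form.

/h/ occurs between vowels /o/ and /a/, so it deletes.
/h/ occurs between vowels /o/ and /o/, so it deletes.
/h/ occurs between vowels /a/ and /o/, so it deletes.
Surface form: [roaoofemaola].

roaoofemaola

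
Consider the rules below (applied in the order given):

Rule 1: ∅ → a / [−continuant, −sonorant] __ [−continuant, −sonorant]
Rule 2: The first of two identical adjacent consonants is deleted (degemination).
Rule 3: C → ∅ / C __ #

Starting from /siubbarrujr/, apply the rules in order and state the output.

siubabaruj

Rule 1 (stop-cluster a-epenthesis): /b/ and /b/ form a stop–stop cluster, so [a] is inserted between them. /siubbarrujr/ → siubabarrujr.
Rule 2 (degemination): /rr/ is a geminate; the first /r/ deletes. /siubabarrujr/ → siubabarujr.
Rule 3 (final cluster simplification): /r/ is the second consonant of a word-final cluster /jr/, so it deletes. /siubabarujr/ → siubabaruj.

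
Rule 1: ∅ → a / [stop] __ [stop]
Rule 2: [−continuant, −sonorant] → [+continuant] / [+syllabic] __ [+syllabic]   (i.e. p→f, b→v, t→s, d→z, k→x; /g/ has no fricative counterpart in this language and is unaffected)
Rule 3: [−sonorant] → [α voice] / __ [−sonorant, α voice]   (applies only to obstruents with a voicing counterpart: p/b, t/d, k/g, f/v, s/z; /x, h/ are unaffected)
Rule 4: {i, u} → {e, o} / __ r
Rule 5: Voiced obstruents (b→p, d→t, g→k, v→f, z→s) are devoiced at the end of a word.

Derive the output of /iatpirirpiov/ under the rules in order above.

iasafererpiof

Rule 1 (stop-cluster a-epenthesis): /t/ and /p/ form a stop–stop cluster, so [a] is inserted between them. /iatpirirpiov/ → iatapirirpiov.
Rule 2 (intervocalic spirantization): /t/ is a stop between vowels /a/ and /a/, so it spirantizes to the fricative [s]. /p/ is a stop between vowels /a/ and /i/, so it spirantizes to the fricative [f]. /iatapirirpiov/ → iasafirirpiov.
Rule 3 (regressive voicing assimilation): no segment meets the environment; /iasafirirpiov/ is unchanged.
Rule 4 (pre-rhotic lowering): /i/ is a high vowel immediately before /r/, so it lowers to [e]. /i/ is a high vowel immediately before /r/, so it lowers to [e]. /iasafirirpiov/ → iasafererpiov.
Rule 5 (final devoicing): /v/ is a voiced obstruent in word-final position, so it devoices to [f]. /iasafererpiov/ → iasafererpiof.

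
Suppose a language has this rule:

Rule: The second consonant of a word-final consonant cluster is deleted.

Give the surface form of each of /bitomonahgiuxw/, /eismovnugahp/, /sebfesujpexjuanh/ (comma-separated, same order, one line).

bitomonahgiux, eismovnugah, sebfesujpexjuan

/bitomonahgiuxw/: /w/ is the second consonant of a word-final cluster /xw/, so it deletes. → [bitomonahgiux].
/eismovnugahp/: /p/ is the second consonant of a word-final cluster /hp/, so it deletes. → [eismovnugah].
/sebfesujpexjuanh/: /h/ is the second consonant of a word-final cluster /nh/, so it deletes. → [sebfesujpexjuan].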